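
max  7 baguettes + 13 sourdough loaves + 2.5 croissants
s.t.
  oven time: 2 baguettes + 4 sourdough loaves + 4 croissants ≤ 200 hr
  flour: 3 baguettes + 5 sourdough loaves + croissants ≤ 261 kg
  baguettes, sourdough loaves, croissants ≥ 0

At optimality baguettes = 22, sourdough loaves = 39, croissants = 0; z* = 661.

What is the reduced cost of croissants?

Both oven time and flour are binding at x*.
Dual feasibility on the basic columns requires 2·y_oven time + 3·y_flour = 7, 4·y_oven time + 5·y_flour = 13.
Solving: y_oven time = 2, y_flour = 1.
Reduced cost of croissants: c₃ − yᵀa₃ = 2.5 − (2·4 + 1·1) = 2.5 − 9 = -6.5.

-6.5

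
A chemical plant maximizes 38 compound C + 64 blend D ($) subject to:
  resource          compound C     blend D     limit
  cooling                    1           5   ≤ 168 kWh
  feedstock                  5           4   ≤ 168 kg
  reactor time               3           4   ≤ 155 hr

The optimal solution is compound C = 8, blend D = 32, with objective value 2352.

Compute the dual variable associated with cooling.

8

Check each constraint at x*: cooling 168/168 (tight); feedstock 168/168 (tight); reactor time 152/155 (slack 3).
By complementary slackness, y = 0 for the non-binding constraint.
Dual feasibility on the basic columns requires 1·y_cooling + 5·y_feedstock = 38, 5·y_cooling + 4·y_feedstock = 64.
This yields shadow prices y_cooling = 8, y_feedstock = 6.
Shadow price of cooling = 8.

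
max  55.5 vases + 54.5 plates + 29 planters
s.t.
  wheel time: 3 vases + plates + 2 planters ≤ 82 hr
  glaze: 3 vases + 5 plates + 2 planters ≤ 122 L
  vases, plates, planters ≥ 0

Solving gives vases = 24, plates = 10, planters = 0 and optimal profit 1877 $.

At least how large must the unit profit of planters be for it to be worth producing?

37

Both wheel time and glaze are binding at x*.
The binding rows give the dual system: 3·y_wheel time + 3·y_glaze = 55.5 and 1·y_wheel time + 5·y_glaze = 54.5.
→ y_wheel time = 9.5 and y_glaze = 9.
planters enters the basis when its profit ≥ yᵀa₃ = 9.5·2 + 9·2 = 37.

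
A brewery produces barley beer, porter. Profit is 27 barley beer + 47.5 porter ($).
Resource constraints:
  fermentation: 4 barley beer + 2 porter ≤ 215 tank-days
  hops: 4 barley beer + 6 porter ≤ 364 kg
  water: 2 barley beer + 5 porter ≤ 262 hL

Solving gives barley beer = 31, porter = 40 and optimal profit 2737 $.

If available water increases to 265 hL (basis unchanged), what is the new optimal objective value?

2747.5

At the optimum: fermentation uses 204 of 215 (slack = 11); hops uses 364 of 364 (binding); water uses 262 of 262 (binding).
Slack constraints have shadow price 0 (complementary slackness).
From A_Bᵀ y = c: 4·y_hops + 2·y_water = 27; 6·y_hops + 5·y_water = 47.5.
Solving: y_hops = 5, y_water = 3.5.
Δz = y_water·Δb = 3.5 × (3) = 10.5, so new z* = 2737 + 10.5 = 2747.5.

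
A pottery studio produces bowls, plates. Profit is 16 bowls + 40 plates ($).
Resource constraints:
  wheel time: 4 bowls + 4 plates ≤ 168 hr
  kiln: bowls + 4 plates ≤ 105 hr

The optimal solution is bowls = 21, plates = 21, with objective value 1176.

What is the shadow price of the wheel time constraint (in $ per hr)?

At the optimum: wheel time uses 168 of 168 (binding); kiln uses 105 of 105 (binding).
Dual feasibility on the basic columns requires 4·y_wheel time + 1·y_kiln = 16, 4·y_wheel time + 4·y_kiln = 40.
This yields shadow prices y_wheel time = 2, y_kiln = 8.
Shadow price of wheel time = 2.

2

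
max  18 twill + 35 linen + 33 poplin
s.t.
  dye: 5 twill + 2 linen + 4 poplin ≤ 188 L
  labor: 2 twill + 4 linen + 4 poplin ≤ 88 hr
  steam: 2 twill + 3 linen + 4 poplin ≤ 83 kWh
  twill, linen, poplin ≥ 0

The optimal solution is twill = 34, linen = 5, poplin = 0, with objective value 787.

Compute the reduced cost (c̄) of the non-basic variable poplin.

-3

Check each constraint at x*: dye 180/188 (slack 8); labor 88/88 (tight); steam 83/83 (tight).
By complementary slackness, y = 0 for the non-binding constraint.
From A_Bᵀ y = c: 2·y_labor + 2·y_steam = 18; 4·y_labor + 3·y_steam = 35.
Solving: y_labor = 8, y_steam = 1.
Reduced cost of poplin: c₃ − yᵀa₃ = 33 − (8·4 + 1·4) = 33 − 36 = -3.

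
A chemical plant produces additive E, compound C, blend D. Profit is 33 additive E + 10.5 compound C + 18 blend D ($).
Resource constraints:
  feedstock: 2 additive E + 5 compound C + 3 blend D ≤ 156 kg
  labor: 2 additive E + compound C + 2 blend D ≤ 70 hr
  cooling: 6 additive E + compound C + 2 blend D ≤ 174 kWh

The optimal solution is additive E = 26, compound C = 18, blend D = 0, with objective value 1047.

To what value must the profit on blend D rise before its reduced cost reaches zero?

21

At the optimum: feedstock uses 142 of 156 (slack = 14); labor uses 70 of 70 (binding); cooling uses 174 of 174 (binding).
Since feedstock is not tight, its dual is 0.
From A_Bᵀ y = c: 2·y_labor + 6·y_cooling = 33; 1·y_labor + 1·y_cooling = 10.5.
→ y_labor = 7.5 and y_cooling = 3.
blend D enters the basis when its profit ≥ yᵀa₃ = 7.5·2 + 3·2 = 21.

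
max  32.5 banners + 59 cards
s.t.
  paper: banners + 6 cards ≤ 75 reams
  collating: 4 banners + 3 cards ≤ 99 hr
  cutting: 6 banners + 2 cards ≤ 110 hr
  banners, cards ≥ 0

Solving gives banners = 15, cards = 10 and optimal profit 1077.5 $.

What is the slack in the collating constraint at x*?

9

collating used = 4·15 + 3·10 = 90; slack = 99 − 90 = 9.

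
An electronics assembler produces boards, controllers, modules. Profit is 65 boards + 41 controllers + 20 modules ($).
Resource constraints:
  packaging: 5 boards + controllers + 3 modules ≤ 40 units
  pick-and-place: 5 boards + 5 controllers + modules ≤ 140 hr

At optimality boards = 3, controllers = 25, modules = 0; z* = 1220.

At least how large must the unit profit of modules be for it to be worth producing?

Both packaging and pick-and-place are binding at x*.
Dual feasibility on the basic columns requires 5·y_packaging + 5·y_pick-and-place = 65, 1·y_packaging + 5·y_pick-and-place = 41.
Solving: y_packaging = 6, y_pick-and-place = 7.
modules enters the basis when its profit ≥ yᵀa₃ = 6·3 + 7·1 = 25.

25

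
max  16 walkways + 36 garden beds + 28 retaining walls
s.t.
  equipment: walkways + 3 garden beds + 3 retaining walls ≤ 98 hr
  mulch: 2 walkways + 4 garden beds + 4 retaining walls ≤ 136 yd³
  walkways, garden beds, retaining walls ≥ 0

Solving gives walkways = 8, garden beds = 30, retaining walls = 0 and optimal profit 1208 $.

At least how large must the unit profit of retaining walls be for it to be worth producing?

36

Check each constraint at x*: equipment 98/98 (tight); mulch 136/136 (tight).
Dual feasibility on the basic columns requires 1·y_equipment + 2·y_mulch = 16, 3·y_equipment + 4·y_mulch = 36.
→ y_equipment = 4 and y_mulch = 6.
retaining walls enters the basis when its profit ≥ yᵀa₃ = 4·3 + 6·4 = 36.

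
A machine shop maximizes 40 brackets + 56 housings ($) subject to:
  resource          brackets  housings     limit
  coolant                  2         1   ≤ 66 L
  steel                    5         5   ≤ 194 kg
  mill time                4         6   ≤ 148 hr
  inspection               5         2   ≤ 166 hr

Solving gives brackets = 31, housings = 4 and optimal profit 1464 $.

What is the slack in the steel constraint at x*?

steel used = 5·31 + 5·4 = 175; slack = 194 − 175 = 19.

19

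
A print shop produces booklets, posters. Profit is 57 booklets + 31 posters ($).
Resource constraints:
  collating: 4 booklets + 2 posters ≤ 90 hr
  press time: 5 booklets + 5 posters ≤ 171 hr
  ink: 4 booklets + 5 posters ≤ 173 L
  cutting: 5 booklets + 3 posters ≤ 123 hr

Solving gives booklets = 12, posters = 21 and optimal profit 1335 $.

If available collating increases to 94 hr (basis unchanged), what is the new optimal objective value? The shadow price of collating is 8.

1367

Δb = 4, so new z* = 1335 + (8)·(4) = 1335 + 32 = 1367.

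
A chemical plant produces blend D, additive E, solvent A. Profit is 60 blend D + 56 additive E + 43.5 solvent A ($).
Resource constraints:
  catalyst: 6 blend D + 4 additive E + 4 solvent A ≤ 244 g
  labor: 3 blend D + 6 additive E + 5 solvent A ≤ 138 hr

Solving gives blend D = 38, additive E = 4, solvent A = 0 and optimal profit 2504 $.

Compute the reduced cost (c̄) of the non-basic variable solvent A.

Both catalyst and labor are binding at x*.
From A_Bᵀ y = c: 6·y_catalyst + 3·y_labor = 60; 4·y_catalyst + 6·y_labor = 56.
→ y_catalyst = 8 and y_labor = 4.
Reduced cost of solvent A: c₃ − yᵀa₃ = 43.5 − (8·4 + 4·5) = 43.5 − 52 = -8.5.

-8.5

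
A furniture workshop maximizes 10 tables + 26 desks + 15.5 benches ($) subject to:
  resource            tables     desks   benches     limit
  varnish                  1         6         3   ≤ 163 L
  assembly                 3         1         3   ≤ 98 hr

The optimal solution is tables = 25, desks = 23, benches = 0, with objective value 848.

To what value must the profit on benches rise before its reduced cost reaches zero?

18

At the optimum: varnish uses 163 of 163 (binding); assembly uses 98 of 98 (binding).
From A_Bᵀ y = c: 1·y_varnish + 3·y_assembly = 10; 6·y_varnish + 1·y_assembly = 26.
Solving: y_varnish = 4, y_assembly = 2.
benches enters the basis when its profit ≥ yᵀa₃ = 4·3 + 2·3 = 18.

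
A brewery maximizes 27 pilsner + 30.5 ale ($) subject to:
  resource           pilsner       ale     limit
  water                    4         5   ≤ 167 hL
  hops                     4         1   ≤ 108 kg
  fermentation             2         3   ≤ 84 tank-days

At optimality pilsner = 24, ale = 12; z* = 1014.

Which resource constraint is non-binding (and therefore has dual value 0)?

water

water: 156/167 (slack 11)
hops: 108/108 (binding)
fermentation: 84/84 (binding)
By complementary slackness, a constraint with positive slack has shadow price 0 → water.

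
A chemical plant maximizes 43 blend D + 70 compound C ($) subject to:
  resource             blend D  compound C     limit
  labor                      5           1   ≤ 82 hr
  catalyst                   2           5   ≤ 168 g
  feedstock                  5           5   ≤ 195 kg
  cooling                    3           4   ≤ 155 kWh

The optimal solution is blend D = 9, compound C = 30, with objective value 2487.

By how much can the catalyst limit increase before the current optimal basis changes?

Binding constraints: catalyst, feedstock. The basis is B = [[2,5],[5,5]] with det -15.
Per unit increase in catalyst, x* moves by d = (-0.3333, 0.3333).
The basis stays optimal until cooling becomes binding; allowable increase = 24 g.

24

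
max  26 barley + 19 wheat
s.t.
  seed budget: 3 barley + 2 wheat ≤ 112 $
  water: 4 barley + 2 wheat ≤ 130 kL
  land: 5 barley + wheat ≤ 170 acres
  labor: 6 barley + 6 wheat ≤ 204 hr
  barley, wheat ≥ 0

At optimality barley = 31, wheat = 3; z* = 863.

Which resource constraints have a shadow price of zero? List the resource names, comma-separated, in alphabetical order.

seed budget: 99/112 (slack 13)
water: 130/130 (binding)
land: 158/170 (slack 12)
labor: 204/204 (binding)
By complementary slackness, a constraint with positive slack has shadow price 0 → land, seed budget.

land, seed budget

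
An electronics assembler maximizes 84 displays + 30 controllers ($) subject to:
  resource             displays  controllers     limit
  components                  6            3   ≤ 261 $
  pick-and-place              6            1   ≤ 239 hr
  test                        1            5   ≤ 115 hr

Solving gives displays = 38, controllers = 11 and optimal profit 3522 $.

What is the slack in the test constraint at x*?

test used = 1·38 + 5·11 = 93; slack = 115 − 93 = 22.

22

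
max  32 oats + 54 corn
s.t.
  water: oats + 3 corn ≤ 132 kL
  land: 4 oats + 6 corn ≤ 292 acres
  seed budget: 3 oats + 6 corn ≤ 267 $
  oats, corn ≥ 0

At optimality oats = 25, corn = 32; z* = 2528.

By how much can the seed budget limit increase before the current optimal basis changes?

11

Binding constraints: land, seed budget. The basis is B = [[4,6],[3,6]] with det 6.
Per unit increase in seed budget, x* moves by d = (-1, 0.6667).
The basis stays optimal until water becomes binding; allowable increase = 11 $.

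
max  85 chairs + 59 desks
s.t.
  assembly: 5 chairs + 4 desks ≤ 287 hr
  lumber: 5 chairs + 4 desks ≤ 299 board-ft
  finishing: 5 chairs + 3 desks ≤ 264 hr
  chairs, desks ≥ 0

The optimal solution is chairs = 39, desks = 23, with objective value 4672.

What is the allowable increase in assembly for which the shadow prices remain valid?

Binding constraints: assembly, finishing. The basis is B = [[5,4],[5,3]] with det -5.
Per unit increase in assembly, x* moves by d = (-0.6, 1).
The basis stays optimal until lumber becomes binding; allowable increase = 12 hr.

12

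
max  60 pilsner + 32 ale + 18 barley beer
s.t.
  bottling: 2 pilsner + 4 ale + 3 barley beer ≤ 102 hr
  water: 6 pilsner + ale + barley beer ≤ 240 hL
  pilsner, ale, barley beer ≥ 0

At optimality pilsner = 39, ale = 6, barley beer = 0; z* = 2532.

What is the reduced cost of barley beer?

-8

Check each constraint at x*: bottling 102/102 (tight); water 240/240 (tight).
From A_Bᵀ y = c: 2·y_bottling + 6·y_water = 60; 4·y_bottling + 1·y_water = 32.
This yields shadow prices y_bottling = 6, y_water = 8.
Reduced cost of barley beer: c₃ − yᵀa₃ = 18 − (6·3 + 8·1) = 18 − 26 = -8.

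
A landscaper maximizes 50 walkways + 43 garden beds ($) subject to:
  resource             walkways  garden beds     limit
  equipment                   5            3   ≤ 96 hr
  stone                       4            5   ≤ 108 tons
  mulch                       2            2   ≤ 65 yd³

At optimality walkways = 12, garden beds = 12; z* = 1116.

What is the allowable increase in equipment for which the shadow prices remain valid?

39

Binding constraints: equipment, stone. The basis is B = [[5,3],[4,5]] with det 13.
Per unit increase in equipment, x* moves by d = (0.3846, -0.3077).
The basis stays optimal until garden beds reaches 0; allowable increase = 39 hr.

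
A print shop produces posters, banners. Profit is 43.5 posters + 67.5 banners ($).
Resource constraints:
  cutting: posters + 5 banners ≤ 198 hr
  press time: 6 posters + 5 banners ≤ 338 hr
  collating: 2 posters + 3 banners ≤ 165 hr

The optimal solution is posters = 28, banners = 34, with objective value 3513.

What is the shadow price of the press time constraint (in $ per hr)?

At the optimum: cutting uses 198 of 198 (binding); press time uses 338 of 338 (binding); collating uses 158 of 165 (slack = 7).
By complementary slackness, y = 0 for the non-binding constraint.
The binding rows give the dual system: 1·y_cutting + 6·y_press time = 43.5 and 5·y_cutting + 5·y_press time = 67.5.
This yields shadow prices y_cutting = 7.5, y_press time = 6.
Shadow price of press time = 6.

6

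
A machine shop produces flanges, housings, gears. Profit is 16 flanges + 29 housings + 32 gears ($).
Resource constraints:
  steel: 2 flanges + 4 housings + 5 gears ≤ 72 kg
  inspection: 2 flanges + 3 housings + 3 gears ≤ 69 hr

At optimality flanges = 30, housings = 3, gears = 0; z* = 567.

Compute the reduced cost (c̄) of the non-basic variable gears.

-2

Both steel and inspection are binding at x*.
Dual feasibility on the basic columns requires 2·y_steel + 2·y_inspection = 16, 4·y_steel + 3·y_inspection = 29.
This yields shadow prices y_steel = 5, y_inspection = 3.
Reduced cost of gears: c₃ − yᵀa₃ = 32 − (5·5 + 3·3) = 32 − 34 = -2.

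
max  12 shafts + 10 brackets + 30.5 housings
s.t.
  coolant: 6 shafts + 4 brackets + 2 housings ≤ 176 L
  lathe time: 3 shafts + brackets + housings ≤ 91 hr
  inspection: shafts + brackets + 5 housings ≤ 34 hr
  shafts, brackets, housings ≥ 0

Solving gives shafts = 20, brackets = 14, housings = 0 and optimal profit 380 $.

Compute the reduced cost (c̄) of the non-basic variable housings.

At the optimum: coolant uses 176 of 176 (binding); lathe time uses 74 of 91 (slack = 17); inspection uses 34 of 34 (binding).
Since lathe time is not tight, its dual is 0.
Dual feasibility on the basic columns requires 6·y_coolant + 1·y_inspection = 12, 4·y_coolant + 1·y_inspection = 10.
This yields shadow prices y_coolant = 1, y_inspection = 6.
Reduced cost of housings: c₃ − yᵀa₃ = 30.5 − (1·2 + 6·5) = 30.5 − 32 = -1.5.

-1.5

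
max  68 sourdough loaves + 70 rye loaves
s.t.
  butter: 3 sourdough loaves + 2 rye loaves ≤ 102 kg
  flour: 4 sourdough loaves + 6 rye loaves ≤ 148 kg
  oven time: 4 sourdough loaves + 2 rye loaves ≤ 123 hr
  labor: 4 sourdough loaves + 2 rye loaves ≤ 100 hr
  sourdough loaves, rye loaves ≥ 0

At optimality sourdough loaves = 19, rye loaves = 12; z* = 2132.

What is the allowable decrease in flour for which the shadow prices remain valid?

48

Binding constraints: flour, labor. The basis is B = [[4,6],[4,2]] with det -16.
Per unit decrease in flour, x* moves by d = (0.125, -0.25).
The basis stays optimal until rye loaves reaches 0; allowable decrease = 48 kg.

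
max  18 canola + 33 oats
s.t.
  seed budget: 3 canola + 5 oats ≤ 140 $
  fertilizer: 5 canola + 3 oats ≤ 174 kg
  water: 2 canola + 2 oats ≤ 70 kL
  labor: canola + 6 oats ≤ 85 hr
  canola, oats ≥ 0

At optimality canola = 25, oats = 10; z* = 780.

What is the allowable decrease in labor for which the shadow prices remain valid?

Binding constraints: water, labor. The basis is B = [[2,2],[1,6]] with det 10.
Per unit decrease in labor, x* moves by d = (0.2, -0.2).
The basis stays optimal until fertilizer becomes binding; allowable decrease = 47.5 hr.

47.5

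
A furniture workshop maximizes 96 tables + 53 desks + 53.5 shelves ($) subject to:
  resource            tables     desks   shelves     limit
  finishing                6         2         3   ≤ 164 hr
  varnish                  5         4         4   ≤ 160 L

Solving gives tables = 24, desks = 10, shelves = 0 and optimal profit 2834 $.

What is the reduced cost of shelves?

At the optimum: finishing uses 164 of 164 (binding); varnish uses 160 of 160 (binding).
From A_Bᵀ y = c: 6·y_finishing + 5·y_varnish = 96; 2·y_finishing + 4·y_varnish = 53.
Solving: y_finishing = 8.5, y_varnish = 9.
Reduced cost of shelves: c₃ − yᵀa₃ = 53.5 − (8.5·3 + 9·4) = 53.5 − 61.5 = -8.

-8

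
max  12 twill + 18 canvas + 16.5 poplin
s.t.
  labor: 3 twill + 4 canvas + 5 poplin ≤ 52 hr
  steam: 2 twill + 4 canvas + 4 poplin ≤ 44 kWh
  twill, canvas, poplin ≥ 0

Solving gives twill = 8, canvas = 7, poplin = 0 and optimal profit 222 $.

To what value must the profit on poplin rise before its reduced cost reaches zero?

21

At the optimum: labor uses 52 of 52 (binding); steam uses 44 of 44 (binding).
From A_Bᵀ y = c: 3·y_labor + 2·y_steam = 12; 4·y_labor + 4·y_steam = 18.
Solving: y_labor = 3, y_steam = 1.5.
poplin enters the basis when its profit ≥ yᵀa₃ = 3·5 + 1.5·4 = 21.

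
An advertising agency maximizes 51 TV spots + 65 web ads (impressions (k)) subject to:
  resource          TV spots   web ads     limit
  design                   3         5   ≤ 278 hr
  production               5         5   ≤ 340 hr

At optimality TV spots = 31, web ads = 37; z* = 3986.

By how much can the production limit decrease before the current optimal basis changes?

Binding constraints: design, production. The basis is B = [[3,5],[5,5]] with det -10.
Per unit decrease in production, x* moves by d = (-0.5, 0.3).
The basis stays optimal until TV spots reaches 0; allowable decrease = 62 hr.

62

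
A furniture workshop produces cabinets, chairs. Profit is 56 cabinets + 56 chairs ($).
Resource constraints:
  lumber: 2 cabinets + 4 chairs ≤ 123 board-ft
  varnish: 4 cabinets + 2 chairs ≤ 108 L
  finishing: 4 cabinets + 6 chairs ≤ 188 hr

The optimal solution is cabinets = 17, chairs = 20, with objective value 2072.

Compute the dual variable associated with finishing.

7

Check each constraint at x*: lumber 114/123 (slack 9); varnish 108/108 (tight); finishing 188/188 (tight).
By complementary slackness, y = 0 for the non-binding constraint.
Dual feasibility on the basic columns requires 4·y_varnish + 4·y_finishing = 56, 2·y_varnish + 6·y_finishing = 56.
Solving: y_varnish = 7, y_finishing = 7.
Shadow price of finishing = 7.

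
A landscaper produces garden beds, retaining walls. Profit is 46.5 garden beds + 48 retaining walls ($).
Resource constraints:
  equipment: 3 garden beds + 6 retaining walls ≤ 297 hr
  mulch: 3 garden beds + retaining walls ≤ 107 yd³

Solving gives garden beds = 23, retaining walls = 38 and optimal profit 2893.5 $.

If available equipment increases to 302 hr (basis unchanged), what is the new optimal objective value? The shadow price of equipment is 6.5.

Δb = 5, so new z* = 2893.5 + (6.5)·(5) = 2893.5 + 32.5 = 2926.

2926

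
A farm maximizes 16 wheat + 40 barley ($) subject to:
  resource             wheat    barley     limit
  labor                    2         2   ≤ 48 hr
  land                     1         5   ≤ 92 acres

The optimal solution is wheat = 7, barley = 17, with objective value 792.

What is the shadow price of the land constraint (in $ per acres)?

6

Both labor and land are binding at x*.
Dual feasibility on the basic columns requires 2·y_labor + 1·y_land = 16, 2·y_labor + 5·y_land = 40.
This yields shadow prices y_labor = 5, y_land = 6.
Shadow price of land = 6.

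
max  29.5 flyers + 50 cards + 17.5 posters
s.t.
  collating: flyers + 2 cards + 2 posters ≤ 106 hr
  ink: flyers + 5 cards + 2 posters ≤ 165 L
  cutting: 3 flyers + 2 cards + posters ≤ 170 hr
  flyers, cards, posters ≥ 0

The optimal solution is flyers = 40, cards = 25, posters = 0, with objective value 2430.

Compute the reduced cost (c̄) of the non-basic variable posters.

Check each constraint at x*: collating 90/106 (slack 16); ink 165/165 (tight); cutting 170/170 (tight).
Since collating is not tight, its dual is 0.
The binding rows give the dual system: 1·y_ink + 3·y_cutting = 29.5 and 5·y_ink + 2·y_cutting = 50.
→ y_ink = 7 and y_cutting = 7.5.
Reduced cost of posters: c₃ − yᵀa₃ = 17.5 − (7·2 + 7.5·1) = 17.5 − 21.5 = -4.

-4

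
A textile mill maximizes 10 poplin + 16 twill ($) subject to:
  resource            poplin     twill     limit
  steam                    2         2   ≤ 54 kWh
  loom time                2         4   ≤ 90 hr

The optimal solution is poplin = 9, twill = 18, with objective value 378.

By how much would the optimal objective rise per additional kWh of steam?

Check each constraint at x*: steam 54/54 (tight); loom time 90/90 (tight).
Dual feasibility on the basic columns requires 2·y_steam + 2·y_loom time = 10, 2·y_steam + 4·y_loom time = 16.
→ y_steam = 2 and y_loom time = 3.
Shadow price of steam = 2.

2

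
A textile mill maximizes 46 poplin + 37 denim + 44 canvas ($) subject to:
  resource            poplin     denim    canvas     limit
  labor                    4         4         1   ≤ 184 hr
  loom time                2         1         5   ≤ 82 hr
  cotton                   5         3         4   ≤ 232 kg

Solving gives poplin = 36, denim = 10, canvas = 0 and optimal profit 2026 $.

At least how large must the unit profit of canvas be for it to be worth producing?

52

At the optimum: labor uses 184 of 184 (binding); loom time uses 82 of 82 (binding); cotton uses 210 of 232 (slack = 22).
Since cotton is not tight, its dual is 0.
From A_Bᵀ y = c: 4·y_labor + 2·y_loom time = 46; 4·y_labor + 1·y_loom time = 37.
→ y_labor = 7 and y_loom time = 9.
canvas enters the basis when its profit ≥ yᵀa₃ = 7·1 + 9·5 = 52.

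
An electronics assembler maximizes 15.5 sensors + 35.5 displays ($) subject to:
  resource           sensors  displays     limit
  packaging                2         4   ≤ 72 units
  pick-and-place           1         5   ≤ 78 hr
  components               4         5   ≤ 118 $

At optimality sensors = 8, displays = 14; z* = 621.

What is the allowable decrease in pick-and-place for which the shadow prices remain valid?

16

Binding constraints: packaging, pick-and-place. The basis is B = [[2,4],[1,5]] with det 6.
Per unit decrease in pick-and-place, x* moves by d = (0.6667, -0.3333).
The basis stays optimal until components becomes binding; allowable decrease = 16 hr.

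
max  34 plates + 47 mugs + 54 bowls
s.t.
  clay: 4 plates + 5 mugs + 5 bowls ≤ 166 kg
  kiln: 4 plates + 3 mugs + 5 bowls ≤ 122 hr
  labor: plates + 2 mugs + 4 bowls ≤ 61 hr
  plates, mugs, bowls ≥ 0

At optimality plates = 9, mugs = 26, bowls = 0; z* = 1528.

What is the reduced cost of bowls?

-5

At the optimum: clay uses 166 of 166 (binding); kiln uses 114 of 122 (slack = 8); labor uses 61 of 61 (binding).
Slack constraints have shadow price 0 (complementary slackness).
From A_Bᵀ y = c: 4·y_clay + 1·y_labor = 34; 5·y_clay + 2·y_labor = 47.
This yields shadow prices y_clay = 7, y_labor = 6.
Reduced cost of bowls: c₃ − yᵀa₃ = 54 − (7·5 + 6·4) = 54 − 59 = -5.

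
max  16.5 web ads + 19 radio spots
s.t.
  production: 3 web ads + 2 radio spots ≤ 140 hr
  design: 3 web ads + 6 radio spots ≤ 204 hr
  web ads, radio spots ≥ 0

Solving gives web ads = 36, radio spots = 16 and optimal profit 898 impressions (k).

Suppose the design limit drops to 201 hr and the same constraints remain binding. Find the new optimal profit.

Both production and design are binding at x*.
Dual feasibility on the basic columns requires 3·y_production + 3·y_design = 16.5, 2·y_production + 6·y_design = 19.
This yields shadow prices y_production = 3.5, y_design = 2.
Δz = y_design·Δb = 2 × (-3) = -6, so new z* = 898 − 6 = 892.

892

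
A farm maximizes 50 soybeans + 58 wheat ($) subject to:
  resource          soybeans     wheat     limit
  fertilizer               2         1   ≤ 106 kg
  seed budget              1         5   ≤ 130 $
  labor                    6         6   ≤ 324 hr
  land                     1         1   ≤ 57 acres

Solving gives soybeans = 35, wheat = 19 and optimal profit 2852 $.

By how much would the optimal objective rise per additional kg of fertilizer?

0

Binding: seed budget and labor. Non-binding: fertilizer (17 unused), land (3 unused).
Slack constraints have shadow price 0 (complementary slackness).
The binding rows give the dual system: 1·y_seed budget + 6·y_labor = 50 and 5·y_seed budget + 6·y_labor = 58.
This yields shadow prices y_seed budget = 2, y_labor = 8.
Shadow price of fertilizer = 0.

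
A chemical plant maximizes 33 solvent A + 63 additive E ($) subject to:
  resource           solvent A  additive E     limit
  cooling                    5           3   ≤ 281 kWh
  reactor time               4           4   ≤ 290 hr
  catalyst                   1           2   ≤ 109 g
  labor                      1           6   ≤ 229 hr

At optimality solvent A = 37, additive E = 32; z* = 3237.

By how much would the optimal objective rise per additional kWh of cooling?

5

Check each constraint at x*: cooling 281/281 (tight); reactor time 276/290 (slack 14); catalyst 101/109 (slack 8); labor 229/229 (tight).
Since reactor time, catalyst are not tight, their duals are 0.
From A_Bᵀ y = c: 5·y_cooling + 1·y_labor = 33; 3·y_cooling + 6·y_labor = 63.
This yields shadow prices y_cooling = 5, y_labor = 8.
Shadow price of cooling = 5.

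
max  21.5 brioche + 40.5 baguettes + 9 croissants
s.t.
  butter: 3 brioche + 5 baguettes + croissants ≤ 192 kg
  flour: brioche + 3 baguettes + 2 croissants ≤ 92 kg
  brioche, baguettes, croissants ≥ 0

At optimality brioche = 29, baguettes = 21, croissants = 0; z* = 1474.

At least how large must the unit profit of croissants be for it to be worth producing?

13

Check each constraint at x*: butter 192/192 (tight); flour 92/92 (tight).
From A_Bᵀ y = c: 3·y_butter + 1·y_flour = 21.5; 5·y_butter + 3·y_flour = 40.5.
→ y_butter = 6 and y_flour = 3.5.
croissants enters the basis when its profit ≥ yᵀa₃ = 6·1 + 3.5·2 = 13.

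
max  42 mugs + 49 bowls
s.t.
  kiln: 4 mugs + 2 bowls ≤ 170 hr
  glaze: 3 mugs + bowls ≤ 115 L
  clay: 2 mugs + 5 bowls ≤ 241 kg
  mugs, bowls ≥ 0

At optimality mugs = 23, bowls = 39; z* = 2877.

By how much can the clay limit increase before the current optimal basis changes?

Binding constraints: kiln, clay. The basis is B = [[4,2],[2,5]] with det 16.
Per unit increase in clay, x* moves by d = (-0.125, 0.25).
The basis stays optimal until mugs reaches 0; allowable increase = 184 kg.

184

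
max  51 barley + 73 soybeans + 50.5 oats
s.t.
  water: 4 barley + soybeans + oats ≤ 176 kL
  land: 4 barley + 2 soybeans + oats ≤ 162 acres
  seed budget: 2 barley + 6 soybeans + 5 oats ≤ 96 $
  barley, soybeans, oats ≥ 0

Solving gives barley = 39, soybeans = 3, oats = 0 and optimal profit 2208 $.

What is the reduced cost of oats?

Check each constraint at x*: water 159/176 (slack 17); land 162/162 (tight); seed budget 96/96 (tight).
By complementary slackness, y = 0 for the non-binding constraint.
Dual feasibility on the basic columns requires 4·y_land + 2·y_seed budget = 51, 2·y_land + 6·y_seed budget = 73.
This yields shadow prices y_land = 8, y_seed budget = 9.5.
Reduced cost of oats: c₃ − yᵀa₃ = 50.5 − (8·1 + 9.5·5) = 50.5 − 55.5 = -5.

-5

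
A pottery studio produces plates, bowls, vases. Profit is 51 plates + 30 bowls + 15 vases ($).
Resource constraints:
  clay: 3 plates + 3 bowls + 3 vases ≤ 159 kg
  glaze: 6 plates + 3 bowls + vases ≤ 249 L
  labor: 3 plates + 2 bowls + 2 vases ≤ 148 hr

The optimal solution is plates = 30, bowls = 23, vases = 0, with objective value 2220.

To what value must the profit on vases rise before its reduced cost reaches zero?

16

At the optimum: clay uses 159 of 159 (binding); glaze uses 249 of 249 (binding); labor uses 136 of 148 (slack = 12).
Since labor is not tight, its dual is 0.
The binding rows give the dual system: 3·y_clay + 6·y_glaze = 51 and 3·y_clay + 3·y_glaze = 30.
Solving: y_clay = 3, y_glaze = 7.
vases enters the basis when its profit ≥ yᵀa₃ = 3·3 + 7·1 = 16.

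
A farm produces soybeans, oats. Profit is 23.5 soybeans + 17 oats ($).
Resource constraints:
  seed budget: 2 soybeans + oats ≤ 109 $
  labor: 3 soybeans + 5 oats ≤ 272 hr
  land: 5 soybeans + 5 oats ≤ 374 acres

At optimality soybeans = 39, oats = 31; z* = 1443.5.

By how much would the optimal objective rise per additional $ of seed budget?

9.5

At the optimum: seed budget uses 109 of 109 (binding); labor uses 272 of 272 (binding); land uses 350 of 374 (slack = 24).
Slack constraints have shadow price 0 (complementary slackness).
The binding rows give the dual system: 2·y_seed budget + 3·y_labor = 23.5 and 1·y_seed budget + 5·y_labor = 17.
This yields shadow prices y_seed budget = 9.5, y_labor = 1.5.
Shadow price of seed budget = 9.5.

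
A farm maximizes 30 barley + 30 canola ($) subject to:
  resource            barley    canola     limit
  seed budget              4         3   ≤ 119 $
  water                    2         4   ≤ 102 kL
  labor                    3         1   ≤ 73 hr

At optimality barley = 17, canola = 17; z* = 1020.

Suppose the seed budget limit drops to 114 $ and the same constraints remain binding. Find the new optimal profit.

990

At the optimum: seed budget uses 119 of 119 (binding); water uses 102 of 102 (binding); labor uses 68 of 73 (slack = 5).
By complementary slackness, y = 0 for the non-binding constraint.
The binding rows give the dual system: 4·y_seed budget + 2·y_water = 30 and 3·y_seed budget + 4·y_water = 30.
This yields shadow prices y_seed budget = 6, y_water = 3.
Δz = y_seed budget·Δb = 6 × (-5) = -30, so new z* = 1020 − 30 = 990.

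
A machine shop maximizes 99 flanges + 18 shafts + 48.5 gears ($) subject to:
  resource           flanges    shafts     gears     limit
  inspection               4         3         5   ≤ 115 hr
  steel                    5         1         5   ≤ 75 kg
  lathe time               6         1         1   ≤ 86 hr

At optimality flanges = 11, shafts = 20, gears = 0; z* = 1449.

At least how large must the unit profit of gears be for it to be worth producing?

54

Check each constraint at x*: inspection 104/115 (slack 11); steel 75/75 (tight); lathe time 86/86 (tight).
By complementary slackness, y = 0 for the non-binding constraint.
The binding rows give the dual system: 5·y_steel + 6·y_lathe time = 99 and 1·y_steel + 1·y_lathe time = 18.
Solving: y_steel = 9, y_lathe time = 9.
gears enters the basis when its profit ≥ yᵀa₃ = 9·5 + 9·1 = 54.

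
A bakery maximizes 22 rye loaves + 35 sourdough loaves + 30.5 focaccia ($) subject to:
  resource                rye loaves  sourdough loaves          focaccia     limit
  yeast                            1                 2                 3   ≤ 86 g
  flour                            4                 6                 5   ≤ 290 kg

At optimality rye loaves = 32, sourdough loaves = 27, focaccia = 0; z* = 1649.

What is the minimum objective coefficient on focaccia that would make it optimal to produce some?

Check each constraint at x*: yeast 86/86 (tight); flour 290/290 (tight).
Dual feasibility on the basic columns requires 1·y_yeast + 4·y_flour = 22, 2·y_yeast + 6·y_flour = 35.
Solving: y_yeast = 4, y_flour = 4.5.
focaccia enters the basis when its profit ≥ yᵀa₃ = 4·3 + 4.5·5 = 34.5.

34.5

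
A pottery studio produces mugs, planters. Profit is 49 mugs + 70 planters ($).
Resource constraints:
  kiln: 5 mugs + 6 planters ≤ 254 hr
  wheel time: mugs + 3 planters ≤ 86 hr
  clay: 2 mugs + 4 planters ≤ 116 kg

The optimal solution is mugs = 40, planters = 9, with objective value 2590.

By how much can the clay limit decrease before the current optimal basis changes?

14.4

Binding constraints: kiln, clay. The basis is B = [[5,6],[2,4]] with det 8.
Per unit decrease in clay, x* moves by d = (0.75, -0.625).
The basis stays optimal until planters reaches 0; allowable decrease = 14.4 kg.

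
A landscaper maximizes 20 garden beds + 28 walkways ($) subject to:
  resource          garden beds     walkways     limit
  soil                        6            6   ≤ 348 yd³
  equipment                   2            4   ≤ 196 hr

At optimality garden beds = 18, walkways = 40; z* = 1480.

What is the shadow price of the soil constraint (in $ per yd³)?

2

Both soil and equipment are binding at x*.
The binding rows give the dual system: 6·y_soil + 2·y_equipment = 20 and 6·y_soil + 4·y_equipment = 28.
This yields shadow prices y_soil = 2, y_equipment = 4.
Shadow price of soil = 2.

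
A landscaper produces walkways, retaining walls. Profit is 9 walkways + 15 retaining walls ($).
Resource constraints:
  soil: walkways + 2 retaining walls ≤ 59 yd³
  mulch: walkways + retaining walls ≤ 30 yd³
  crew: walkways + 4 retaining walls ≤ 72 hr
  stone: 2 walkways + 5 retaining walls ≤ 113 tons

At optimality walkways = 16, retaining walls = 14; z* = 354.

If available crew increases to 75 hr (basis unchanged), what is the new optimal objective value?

360

Check each constraint at x*: soil 44/59 (slack 15); mulch 30/30 (tight); crew 72/72 (tight); stone 102/113 (slack 11).
Slack constraints have shadow price 0 (complementary slackness).
The binding rows give the dual system: 1·y_mulch + 1·y_crew = 9 and 1·y_mulch + 4·y_crew = 15.
This yields shadow prices y_mulch = 7, y_crew = 2.
Δz = y_crew·Δb = 2 × (3) = 6, so new z* = 354 + 6 = 360.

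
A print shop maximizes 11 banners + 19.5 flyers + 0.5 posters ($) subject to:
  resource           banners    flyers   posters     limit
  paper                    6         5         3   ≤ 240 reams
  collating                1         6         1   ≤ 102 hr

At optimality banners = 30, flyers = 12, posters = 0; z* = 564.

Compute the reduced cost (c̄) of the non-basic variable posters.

-6

Check each constraint at x*: paper 240/240 (tight); collating 102/102 (tight).
From A_Bᵀ y = c: 6·y_paper + 1·y_collating = 11; 5·y_paper + 6·y_collating = 19.5.
Solving: y_paper = 1.5, y_collating = 2.
Reduced cost of posters: c₃ − yᵀa₃ = 0.5 − (1.5·3 + 2·1) = 0.5 − 6.5 = -6.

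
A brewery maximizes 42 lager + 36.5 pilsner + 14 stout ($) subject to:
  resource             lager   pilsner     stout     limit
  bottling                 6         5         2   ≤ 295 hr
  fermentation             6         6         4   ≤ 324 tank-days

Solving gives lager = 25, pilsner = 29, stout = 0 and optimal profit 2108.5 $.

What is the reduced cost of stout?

-3

Both bottling and fermentation are binding at x*.
The binding rows give the dual system: 6·y_bottling + 6·y_fermentation = 42 and 5·y_bottling + 6·y_fermentation = 36.5.
Solving: y_bottling = 5.5, y_fermentation = 1.5.
Reduced cost of stout: c₃ − yᵀa₃ = 14 − (5.5·2 + 1.5·4) = 14 − 17 = -3.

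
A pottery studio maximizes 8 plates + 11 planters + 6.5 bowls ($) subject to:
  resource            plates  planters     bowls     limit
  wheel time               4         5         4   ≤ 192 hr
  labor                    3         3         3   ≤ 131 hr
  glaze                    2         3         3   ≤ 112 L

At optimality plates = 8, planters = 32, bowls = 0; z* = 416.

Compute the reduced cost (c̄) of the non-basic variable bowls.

At the optimum: wheel time uses 192 of 192 (binding); labor uses 120 of 131 (slack = 11); glaze uses 112 of 112 (binding).
Since labor is not tight, its dual is 0.
Dual feasibility on the basic columns requires 4·y_wheel time + 2·y_glaze = 8, 5·y_wheel time + 3·y_glaze = 11.
Solving: y_wheel time = 1, y_glaze = 2.
Reduced cost of bowls: c₃ − yᵀa₃ = 6.5 − (1·4 + 2·3) = 6.5 − 10 = -3.5.

-3.5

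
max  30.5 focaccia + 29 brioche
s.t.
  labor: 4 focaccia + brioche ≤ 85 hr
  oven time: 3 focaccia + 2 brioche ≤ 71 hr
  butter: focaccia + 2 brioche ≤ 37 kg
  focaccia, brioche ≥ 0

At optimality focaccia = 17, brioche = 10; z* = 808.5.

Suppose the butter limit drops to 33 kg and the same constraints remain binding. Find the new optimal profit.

782.5

Check each constraint at x*: labor 78/85 (slack 7); oven time 71/71 (tight); butter 37/37 (tight).
Slack constraints have shadow price 0 (complementary slackness).
Dual feasibility on the basic columns requires 3·y_oven time + 1·y_butter = 30.5, 2·y_oven time + 2·y_butter = 29.
→ y_oven time = 8 and y_butter = 6.5.
Δz = y_butter·Δb = 6.5 × (-4) = -26, so new z* = 808.5 − 26 = 782.5.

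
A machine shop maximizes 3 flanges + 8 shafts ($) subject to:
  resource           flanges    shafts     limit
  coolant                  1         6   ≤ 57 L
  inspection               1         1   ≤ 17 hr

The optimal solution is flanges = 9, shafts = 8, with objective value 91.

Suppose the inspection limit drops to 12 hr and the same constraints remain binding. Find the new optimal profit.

81

Both coolant and inspection are binding at x*.
The binding rows give the dual system: 1·y_coolant + 1·y_inspection = 3 and 6·y_coolant + 1·y_inspection = 8.
Solving: y_coolant = 1, y_inspection = 2.
Δz = y_inspection·Δb = 2 × (-5) = -10, so new z* = 91 − 10 = 81.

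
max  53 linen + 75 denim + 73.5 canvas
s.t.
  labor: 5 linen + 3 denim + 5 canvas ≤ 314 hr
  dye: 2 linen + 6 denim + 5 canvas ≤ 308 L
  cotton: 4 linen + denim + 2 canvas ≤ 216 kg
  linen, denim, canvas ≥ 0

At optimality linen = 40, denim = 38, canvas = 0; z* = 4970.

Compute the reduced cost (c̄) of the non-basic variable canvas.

-6.5

At the optimum: labor uses 314 of 314 (binding); dye uses 308 of 308 (binding); cotton uses 198 of 216 (slack = 18).
Since cotton is not tight, its dual is 0.
The binding rows give the dual system: 5·y_labor + 2·y_dye = 53 and 3·y_labor + 6·y_dye = 75.
Solving: y_labor = 7, y_dye = 9.
Reduced cost of canvas: c₃ − yᵀa₃ = 73.5 − (7·5 + 9·5) = 73.5 − 80 = -6.5.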